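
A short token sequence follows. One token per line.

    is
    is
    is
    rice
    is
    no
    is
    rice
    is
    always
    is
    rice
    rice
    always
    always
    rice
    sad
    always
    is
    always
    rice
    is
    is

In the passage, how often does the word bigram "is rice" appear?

Scanning the 22 overlapping bigram windows for "is rice":
  position 3–4: is rice
  position 7–8: is rice
  position 11–12: is rice

3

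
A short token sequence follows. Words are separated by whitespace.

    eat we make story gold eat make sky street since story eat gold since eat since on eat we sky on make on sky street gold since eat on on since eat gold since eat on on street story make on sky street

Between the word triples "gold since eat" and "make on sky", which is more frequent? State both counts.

"gold since eat": 3 occurrences
"make on sky": 2 occurrences

"gold since eat" (3 vs 2)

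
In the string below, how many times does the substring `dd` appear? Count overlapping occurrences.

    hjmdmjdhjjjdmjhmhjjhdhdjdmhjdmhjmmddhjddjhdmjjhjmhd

2

Sliding a length-2 window over the 51 characters (50 positions):
  position 35–36: dd
  position 39–40: dd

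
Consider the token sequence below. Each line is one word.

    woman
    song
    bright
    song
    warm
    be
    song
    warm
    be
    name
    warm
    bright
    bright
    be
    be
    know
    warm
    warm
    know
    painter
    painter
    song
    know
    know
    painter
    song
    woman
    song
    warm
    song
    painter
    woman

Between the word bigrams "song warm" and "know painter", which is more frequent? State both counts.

"song warm" (3 vs 2)

"song warm": 3 occurrences
"know painter": 2 occurrences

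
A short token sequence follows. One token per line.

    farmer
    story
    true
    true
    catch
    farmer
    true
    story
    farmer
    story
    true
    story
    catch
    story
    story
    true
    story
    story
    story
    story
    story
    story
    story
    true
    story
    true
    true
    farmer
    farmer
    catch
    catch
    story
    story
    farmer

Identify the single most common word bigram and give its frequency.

"story story", 8 times

Bigram frequencies (highest first):
  story story: 8
  story true: 5
  true story: 4
  farmer story: 2
  true true: 2
  story farmer: 2
  … (9 more, each ≤ 2)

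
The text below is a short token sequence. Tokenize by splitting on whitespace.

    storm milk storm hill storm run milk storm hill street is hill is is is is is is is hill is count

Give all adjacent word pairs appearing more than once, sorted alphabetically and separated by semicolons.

Bigram counts meeting the condition (more than once):
  hill is: 2
  is hill: 2
  is is: 6
  milk storm: 2
  storm hill: 2

hill is; is hill; is is; milk storm; storm hill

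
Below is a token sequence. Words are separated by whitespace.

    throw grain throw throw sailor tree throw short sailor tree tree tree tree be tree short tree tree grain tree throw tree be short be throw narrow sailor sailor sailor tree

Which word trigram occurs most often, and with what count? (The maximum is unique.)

"tree tree tree", 2 times

Trigram frequencies (highest first):
  tree tree tree: 2
  throw grain throw: 1
  grain throw throw: 1
  throw throw sailor: 1
  throw sailor tree: 1
  sailor tree throw: 1
  … (22 more, each ≤ 1)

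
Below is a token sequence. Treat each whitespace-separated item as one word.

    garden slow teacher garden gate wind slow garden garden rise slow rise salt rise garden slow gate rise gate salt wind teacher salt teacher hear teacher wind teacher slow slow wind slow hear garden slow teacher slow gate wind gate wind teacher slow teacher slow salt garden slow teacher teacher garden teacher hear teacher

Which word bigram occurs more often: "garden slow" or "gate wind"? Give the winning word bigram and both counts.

"garden slow": 4 occurrences
"gate wind": 3 occurrences

"garden slow" (4 vs 3)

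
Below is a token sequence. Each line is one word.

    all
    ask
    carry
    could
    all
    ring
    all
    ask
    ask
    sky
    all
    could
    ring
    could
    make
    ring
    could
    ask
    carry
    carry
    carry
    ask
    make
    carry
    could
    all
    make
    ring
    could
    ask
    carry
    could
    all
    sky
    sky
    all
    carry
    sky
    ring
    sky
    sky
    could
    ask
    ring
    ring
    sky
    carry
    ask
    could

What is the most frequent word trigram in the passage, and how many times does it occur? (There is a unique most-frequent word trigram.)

"carry could all", 3 times

Trigram frequencies (highest first):
  carry could all: 3
  ask carry could: 2
  make ring could: 2
  ring could ask: 2
  could ask carry: 2
  all ask carry: 1
  … (35 more, each ≤ 1)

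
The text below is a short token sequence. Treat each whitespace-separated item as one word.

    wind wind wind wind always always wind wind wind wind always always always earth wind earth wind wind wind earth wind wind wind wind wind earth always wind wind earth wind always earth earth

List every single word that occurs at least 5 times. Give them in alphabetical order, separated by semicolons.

Unigram counts meeting the condition (at least 5 times):
  always: 7
  earth: 7
  wind: 20

always; earth; wind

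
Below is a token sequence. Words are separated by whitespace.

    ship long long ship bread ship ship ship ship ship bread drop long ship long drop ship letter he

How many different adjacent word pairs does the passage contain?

19 tokens → 18 bigram windows in total.
Repeated bigrams (each contributes count−1 duplicates):
  ship ship: 4
  long ship: 2
  ship bread: 2
  ship long: 2
6 duplicate windows → 18 − 6 = 12 distinct.

12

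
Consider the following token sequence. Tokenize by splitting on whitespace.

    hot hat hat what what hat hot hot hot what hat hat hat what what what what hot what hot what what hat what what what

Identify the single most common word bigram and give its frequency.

"what what", 7 times

Bigram frequencies (highest first):
  what what: 7
  hat hat: 3
  hat what: 3
  what hat: 3
  hot what: 3
  hot hot: 2
  … (3 more, each ≤ 2)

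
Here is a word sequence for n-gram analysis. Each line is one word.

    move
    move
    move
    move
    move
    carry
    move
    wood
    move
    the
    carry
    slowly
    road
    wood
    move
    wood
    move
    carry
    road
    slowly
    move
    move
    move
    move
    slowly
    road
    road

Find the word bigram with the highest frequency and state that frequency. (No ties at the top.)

Bigram frequencies (highest first):
  move move: 7
  wood move: 3
  move carry: 2
  move wood: 2
  slowly road: 2
  carry move: 1
  … (9 more, each ≤ 1)

"move move", 7 times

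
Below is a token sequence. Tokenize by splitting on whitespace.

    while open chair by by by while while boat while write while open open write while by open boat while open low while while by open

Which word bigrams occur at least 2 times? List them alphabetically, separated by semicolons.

Bigram counts meeting the condition (at least 2 times):
  boat while: 2
  by by: 2
  by open: 2
  while by: 2
  while open: 3
  while while: 2
  write while: 2

boat while; by by; by open; while by; while open; while while; write while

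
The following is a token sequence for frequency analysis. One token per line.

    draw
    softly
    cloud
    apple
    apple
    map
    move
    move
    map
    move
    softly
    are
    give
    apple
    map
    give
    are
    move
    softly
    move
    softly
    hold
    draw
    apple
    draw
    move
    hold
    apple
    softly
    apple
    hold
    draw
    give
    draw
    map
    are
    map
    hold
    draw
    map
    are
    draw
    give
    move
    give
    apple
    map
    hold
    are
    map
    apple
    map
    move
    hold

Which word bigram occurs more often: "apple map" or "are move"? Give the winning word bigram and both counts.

"apple map" (4 vs 1)

"apple map": 4 occurrences
"are move": 1 occurrence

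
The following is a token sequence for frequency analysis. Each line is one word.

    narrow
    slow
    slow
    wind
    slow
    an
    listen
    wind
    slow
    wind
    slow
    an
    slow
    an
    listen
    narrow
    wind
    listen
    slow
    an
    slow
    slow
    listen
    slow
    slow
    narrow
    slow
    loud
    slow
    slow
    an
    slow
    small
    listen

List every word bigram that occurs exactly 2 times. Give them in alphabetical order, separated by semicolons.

Bigram counts meeting the condition (exactly 2 times):
  an listen: 2
  listen slow: 2
  narrow slow: 2
  slow wind: 2

an listen; listen slow; narrow slow; slow wind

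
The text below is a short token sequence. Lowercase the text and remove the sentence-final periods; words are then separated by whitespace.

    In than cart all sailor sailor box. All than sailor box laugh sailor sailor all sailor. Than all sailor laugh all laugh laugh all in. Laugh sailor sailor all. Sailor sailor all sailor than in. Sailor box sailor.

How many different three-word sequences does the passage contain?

38 tokens → 36 trigram windows in total.
Repeated trigrams (each contributes count−1 duplicates):
  sailor all sailor: 3
  sailor sailor all: 3
  all sailor sailor: 2
  all sailor than: 2
  laugh sailor sailor: 2
7 duplicate windows → 36 − 7 = 29 distinct.

29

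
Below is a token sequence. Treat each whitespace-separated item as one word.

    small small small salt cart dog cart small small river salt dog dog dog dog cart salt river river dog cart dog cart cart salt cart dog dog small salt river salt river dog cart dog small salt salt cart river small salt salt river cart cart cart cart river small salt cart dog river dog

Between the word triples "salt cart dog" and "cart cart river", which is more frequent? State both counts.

"salt cart dog": 3 occurrences
"cart cart river": 1 occurrence

"salt cart dog" (3 vs 1)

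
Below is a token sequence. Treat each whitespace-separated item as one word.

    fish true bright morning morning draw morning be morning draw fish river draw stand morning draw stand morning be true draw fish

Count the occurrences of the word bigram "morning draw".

3

Scanning the 21 overlapping bigram windows for "morning draw":
  position 5–6: morning draw
  position 9–10: morning draw
  position 15–16: morning draw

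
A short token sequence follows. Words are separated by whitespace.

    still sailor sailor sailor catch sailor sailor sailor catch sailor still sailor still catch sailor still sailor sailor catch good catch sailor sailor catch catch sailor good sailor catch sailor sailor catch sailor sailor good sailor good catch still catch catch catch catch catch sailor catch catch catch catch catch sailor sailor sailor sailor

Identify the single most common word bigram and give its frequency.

"sailor sailor", 11 times

Bigram frequencies (highest first):
  sailor sailor: 11
  catch sailor: 9
  catch catch: 9
  sailor catch: 7
  still sailor: 3
  sailor still: 3
  … (6 more, each ≤ 3)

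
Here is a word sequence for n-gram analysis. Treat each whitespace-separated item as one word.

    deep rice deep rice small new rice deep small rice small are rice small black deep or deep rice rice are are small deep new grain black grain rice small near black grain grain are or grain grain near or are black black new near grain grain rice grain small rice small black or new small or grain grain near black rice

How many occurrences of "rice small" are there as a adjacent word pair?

5

Scanning the 61 overlapping bigram windows for "rice small":
  position 4–5: rice small
  position 10–11: rice small
  position 13–14: rice small
  position 29–30: rice small
  position 51–52: rice small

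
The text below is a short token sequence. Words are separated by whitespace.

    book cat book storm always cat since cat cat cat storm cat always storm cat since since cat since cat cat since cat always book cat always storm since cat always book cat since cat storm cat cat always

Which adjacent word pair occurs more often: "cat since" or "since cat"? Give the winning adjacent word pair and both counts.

"cat since": 5 occurrences
"since cat": 6 occurrences

"since cat" (6 vs 5)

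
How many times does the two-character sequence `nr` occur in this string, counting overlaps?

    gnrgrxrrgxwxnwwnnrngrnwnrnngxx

Sliding a length-2 window over the 30 characters (29 positions):
  position 2–3: nr
  position 17–18: nr
  position 24–25: nr

3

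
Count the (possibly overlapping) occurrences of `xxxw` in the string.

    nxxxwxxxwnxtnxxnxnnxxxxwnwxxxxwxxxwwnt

Sliding a length-4 window over the 38 characters (35 positions):
  position 2–5: xxxw
  position 6–9: xxxw
  position 21–24: xxxw
  position 28–31: xxxw
  position 32–35: xxxw

5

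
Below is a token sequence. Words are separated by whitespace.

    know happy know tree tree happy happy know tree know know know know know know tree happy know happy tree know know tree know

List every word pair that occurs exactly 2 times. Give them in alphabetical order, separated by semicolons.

know happy; tree happy

Bigram counts meeting the condition (exactly 2 times):
  know happy: 2
  tree happy: 2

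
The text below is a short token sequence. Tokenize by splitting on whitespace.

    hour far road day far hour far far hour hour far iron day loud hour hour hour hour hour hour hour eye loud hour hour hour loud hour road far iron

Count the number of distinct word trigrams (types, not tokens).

23

31 tokens → 29 trigram windows in total.
Repeated trigrams (each contributes count−1 duplicates):
  hour hour hour: 6
  loud hour hour: 2
6 duplicate windows → 29 − 6 = 23 distinct.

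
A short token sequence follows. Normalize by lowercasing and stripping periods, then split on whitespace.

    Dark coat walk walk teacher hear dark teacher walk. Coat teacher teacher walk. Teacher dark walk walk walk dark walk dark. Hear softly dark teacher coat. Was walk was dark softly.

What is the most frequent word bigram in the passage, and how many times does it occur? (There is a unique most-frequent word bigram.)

"walk walk", 3 times

Bigram frequencies (highest first):
  walk walk: 3
  walk teacher: 2
  dark teacher: 2
  teacher walk: 2
  dark walk: 2
  walk dark: 2
  … (17 more, each ≤ 1)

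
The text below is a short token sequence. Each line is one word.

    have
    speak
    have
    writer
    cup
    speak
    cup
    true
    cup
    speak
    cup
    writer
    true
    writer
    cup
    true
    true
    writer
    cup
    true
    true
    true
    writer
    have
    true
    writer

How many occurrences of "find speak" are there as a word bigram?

0

Scanning the 25 overlapping bigram windows for "find speak":
  (none found)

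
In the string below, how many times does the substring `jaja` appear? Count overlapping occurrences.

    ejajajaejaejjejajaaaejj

3

Sliding a length-4 window over the 23 characters (20 positions):
  position 2–5: jaja
  position 4–7: jaja
  position 15–18: jaja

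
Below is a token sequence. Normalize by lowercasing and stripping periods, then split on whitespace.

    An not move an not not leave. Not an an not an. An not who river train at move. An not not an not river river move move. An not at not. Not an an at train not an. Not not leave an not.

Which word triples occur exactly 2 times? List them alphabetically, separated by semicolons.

Trigram counts meeting the condition (exactly 2 times):
  an an not: 2
  not an not: 2
  not not an: 2
  not not leave: 2

an an not; not an not; not not an; not not leave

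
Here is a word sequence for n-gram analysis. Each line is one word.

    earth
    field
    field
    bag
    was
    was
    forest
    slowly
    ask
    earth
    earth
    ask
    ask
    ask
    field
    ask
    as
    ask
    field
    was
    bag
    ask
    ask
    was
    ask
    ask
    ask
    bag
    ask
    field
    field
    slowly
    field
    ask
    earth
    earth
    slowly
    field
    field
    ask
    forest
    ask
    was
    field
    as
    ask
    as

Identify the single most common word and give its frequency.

"ask", 16 times

Unigram frequencies (highest first):
  ask: 16
  field: 10
  earth: 5
  was: 5
  bag: 3
  slowly: 3
  … (2 more, each ≤ 3)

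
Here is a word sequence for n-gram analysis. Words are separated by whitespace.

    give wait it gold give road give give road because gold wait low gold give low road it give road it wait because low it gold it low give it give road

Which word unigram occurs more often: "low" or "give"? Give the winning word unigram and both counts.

"give" (8 vs 4)

"low": 4 occurrences
"give": 8 occurrences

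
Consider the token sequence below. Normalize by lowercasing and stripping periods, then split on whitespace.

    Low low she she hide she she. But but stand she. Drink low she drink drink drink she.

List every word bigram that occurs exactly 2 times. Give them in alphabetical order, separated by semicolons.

Bigram counts meeting the condition (exactly 2 times):
  drink drink: 2
  low she: 2
  she drink: 2
  she she: 2

drink drink; low she; she drink; she she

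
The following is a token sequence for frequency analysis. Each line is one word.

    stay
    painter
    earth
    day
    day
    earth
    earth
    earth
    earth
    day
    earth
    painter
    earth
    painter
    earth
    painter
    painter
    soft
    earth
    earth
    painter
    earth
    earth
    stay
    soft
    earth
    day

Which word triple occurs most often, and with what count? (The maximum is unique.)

"earth painter earth", 3 times

Trigram frequencies (highest first):
  earth painter earth: 3
  earth earth earth: 2
  painter earth painter: 2
  stay painter earth: 1
  painter earth day: 1
  earth day day: 1
  … (15 more, each ≤ 1)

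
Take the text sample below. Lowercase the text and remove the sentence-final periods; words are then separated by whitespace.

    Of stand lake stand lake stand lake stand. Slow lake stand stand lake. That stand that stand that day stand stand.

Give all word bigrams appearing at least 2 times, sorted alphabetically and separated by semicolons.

Bigram counts meeting the condition (at least 2 times):
  lake stand: 4
  stand lake: 4
  stand stand: 2
  stand that: 2
  that stand: 2

lake stand; stand lake; stand stand; stand that; that stand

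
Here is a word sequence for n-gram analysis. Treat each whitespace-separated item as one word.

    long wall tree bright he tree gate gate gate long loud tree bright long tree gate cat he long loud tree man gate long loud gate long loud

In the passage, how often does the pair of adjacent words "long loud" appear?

4

Scanning the 27 overlapping bigram windows for "long loud":
  position 10–11: long loud
  position 19–20: long loud
  position 24–25: long loud
  position 27–28: long loud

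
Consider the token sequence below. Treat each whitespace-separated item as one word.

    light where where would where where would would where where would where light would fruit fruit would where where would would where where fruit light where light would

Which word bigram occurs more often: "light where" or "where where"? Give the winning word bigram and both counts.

"where where" (5 vs 2)

"light where": 2 occurrences
"where where": 5 occurrences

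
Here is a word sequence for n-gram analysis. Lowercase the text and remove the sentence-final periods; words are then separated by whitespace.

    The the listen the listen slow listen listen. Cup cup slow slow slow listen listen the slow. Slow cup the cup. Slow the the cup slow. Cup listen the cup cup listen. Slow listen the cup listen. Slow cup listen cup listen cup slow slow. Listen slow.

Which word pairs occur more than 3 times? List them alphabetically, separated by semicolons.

cup listen; cup slow; listen slow; listen the; slow listen; slow slow; the cup

Bigram counts meeting the condition (more than 3 times):
  cup listen: 5
  cup slow: 4
  listen slow: 4
  listen the: 4
  slow listen: 4
  slow slow: 4
  the cup: 4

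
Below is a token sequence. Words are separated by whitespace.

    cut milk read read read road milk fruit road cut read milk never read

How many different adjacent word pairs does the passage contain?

12

14 tokens → 13 bigram windows in total.
Repeated bigrams (each contributes count−1 duplicates):
  read read: 2
1 duplicate windows → 13 − 1 = 12 distinct.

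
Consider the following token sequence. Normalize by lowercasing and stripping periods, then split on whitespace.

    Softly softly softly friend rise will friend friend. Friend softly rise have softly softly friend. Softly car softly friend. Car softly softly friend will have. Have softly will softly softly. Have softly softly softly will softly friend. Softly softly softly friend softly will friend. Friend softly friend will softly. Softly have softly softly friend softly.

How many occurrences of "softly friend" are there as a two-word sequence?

8

Scanning the 54 overlapping bigram windows for "softly friend":
  position 3–4: softly friend
  position 14–15: softly friend
  position 18–19: softly friend
  position 22–23: softly friend
  position 36–37: softly friend
  position 40–41: softly friend
  position 46–47: softly friend
  position 53–54: softly friend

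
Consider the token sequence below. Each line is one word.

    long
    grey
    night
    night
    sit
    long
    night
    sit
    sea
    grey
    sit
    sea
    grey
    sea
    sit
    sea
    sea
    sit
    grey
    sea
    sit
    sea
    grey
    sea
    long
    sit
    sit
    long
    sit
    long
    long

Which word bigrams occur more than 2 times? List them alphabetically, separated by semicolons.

grey sea; sea grey; sea sit; sit long; sit sea

Bigram counts meeting the condition (more than 2 times):
  grey sea: 3
  sea grey: 3
  sea sit: 3
  sit long: 3
  sit sea: 4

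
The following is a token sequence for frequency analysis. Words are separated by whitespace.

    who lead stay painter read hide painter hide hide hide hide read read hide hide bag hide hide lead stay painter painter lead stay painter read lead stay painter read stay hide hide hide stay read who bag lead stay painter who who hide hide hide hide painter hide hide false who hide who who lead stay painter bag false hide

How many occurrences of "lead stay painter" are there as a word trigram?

Scanning the 59 overlapping trigram windows for "lead stay painter":
  position 2–4: lead stay painter
  position 19–21: lead stay painter
  position 23–25: lead stay painter
  position 27–29: lead stay painter
  position 39–41: lead stay painter
  position 56–58: lead stay painter

6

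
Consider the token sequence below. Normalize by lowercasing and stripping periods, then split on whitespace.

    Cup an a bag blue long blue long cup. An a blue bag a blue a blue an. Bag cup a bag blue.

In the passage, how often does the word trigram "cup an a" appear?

Scanning the 21 overlapping trigram windows for "cup an a":
  position 1–3: cup an a
  position 9–11: cup an a

2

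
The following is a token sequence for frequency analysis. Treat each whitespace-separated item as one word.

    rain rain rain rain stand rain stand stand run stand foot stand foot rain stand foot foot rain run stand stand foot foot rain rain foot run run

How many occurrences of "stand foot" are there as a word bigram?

Scanning the 27 overlapping bigram windows for "stand foot":
  position 10–11: stand foot
  position 12–13: stand foot
  position 15–16: stand foot
  position 21–22: stand foot

4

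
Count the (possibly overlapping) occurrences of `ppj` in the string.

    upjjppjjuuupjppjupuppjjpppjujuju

Sliding a length-3 window over the 32 characters (30 positions):
  position 5–7: ppj
  position 14–16: ppj
  position 20–22: ppj
  position 25–27: ppj

4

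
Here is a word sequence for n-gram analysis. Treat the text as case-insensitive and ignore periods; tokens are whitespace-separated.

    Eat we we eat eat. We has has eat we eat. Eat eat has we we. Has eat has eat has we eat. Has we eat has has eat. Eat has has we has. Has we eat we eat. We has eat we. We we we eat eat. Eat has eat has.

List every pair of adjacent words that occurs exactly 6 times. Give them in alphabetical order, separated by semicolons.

Bigram counts meeting the condition (exactly 6 times):
  eat eat: 6
  eat we: 6
  has eat: 6

eat eat; eat we; has eat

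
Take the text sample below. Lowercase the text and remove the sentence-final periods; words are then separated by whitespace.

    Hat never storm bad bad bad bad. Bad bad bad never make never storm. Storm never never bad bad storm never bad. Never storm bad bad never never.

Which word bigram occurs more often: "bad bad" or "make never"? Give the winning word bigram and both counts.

"bad bad": 8 occurrences
"make never": 1 occurrence

"bad bad" (8 vs 1)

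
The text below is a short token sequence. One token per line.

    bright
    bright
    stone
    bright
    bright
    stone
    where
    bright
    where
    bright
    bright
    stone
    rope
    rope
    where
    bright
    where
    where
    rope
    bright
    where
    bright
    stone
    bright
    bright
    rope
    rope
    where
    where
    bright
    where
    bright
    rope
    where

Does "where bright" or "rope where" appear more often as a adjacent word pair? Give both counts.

"where bright" (6 vs 3)

"where bright": 6 occurrences
"rope where": 3 occurrences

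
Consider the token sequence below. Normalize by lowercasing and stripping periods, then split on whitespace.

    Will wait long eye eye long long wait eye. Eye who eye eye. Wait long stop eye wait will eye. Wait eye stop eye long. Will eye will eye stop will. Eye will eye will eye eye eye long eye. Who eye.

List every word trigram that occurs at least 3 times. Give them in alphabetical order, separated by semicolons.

eye will eye; will eye will

Trigram counts meeting the condition (at least 3 times):
  eye will eye: 3
  will eye will: 3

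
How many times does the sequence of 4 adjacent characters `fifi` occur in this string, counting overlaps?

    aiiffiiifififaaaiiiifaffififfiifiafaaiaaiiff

2

Sliding a length-4 window over the 44 characters (41 positions):
  position 9–12: fifi
  position 24–27: fifi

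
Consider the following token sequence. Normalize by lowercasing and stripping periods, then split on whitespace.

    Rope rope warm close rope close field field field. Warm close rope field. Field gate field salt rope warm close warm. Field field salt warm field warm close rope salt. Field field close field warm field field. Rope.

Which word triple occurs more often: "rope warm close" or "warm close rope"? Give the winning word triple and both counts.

"warm close rope" (3 vs 2)

"rope warm close": 2 occurrences
"warm close rope": 3 occurrences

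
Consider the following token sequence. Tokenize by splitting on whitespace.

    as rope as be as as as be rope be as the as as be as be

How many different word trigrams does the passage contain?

17 tokens → 15 trigram windows in total.
Repeated trigrams (each contributes count−1 duplicates):
  as as be: 2
  as be as: 2
2 duplicate windows → 15 − 2 = 13 distinct.

13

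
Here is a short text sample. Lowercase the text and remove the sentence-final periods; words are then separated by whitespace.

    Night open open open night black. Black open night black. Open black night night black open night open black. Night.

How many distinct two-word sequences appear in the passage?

20 tokens → 19 bigram windows in total.
Repeated bigrams (each contributes count−1 duplicates):
  black open: 3
  night black: 3
  open night: 3
  black night: 2
  night open: 2
  open black: 2
  open open: 2
10 duplicate windows → 19 − 10 = 9 distinct.

9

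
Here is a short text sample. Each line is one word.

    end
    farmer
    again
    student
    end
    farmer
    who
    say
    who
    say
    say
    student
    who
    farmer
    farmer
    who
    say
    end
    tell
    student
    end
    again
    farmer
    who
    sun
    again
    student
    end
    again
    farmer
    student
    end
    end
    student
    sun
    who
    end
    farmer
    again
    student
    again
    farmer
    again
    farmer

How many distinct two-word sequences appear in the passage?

44 tokens → 43 bigram windows in total.
Repeated bigrams (each contributes count−1 duplicates):
  again farmer: 4
  student end: 4
  again student: 3
  end farmer: 3
  farmer again: 3
  farmer who: 3
  who say: 3
  end again: 2
17 duplicate windows → 43 − 17 = 26 distinct.

26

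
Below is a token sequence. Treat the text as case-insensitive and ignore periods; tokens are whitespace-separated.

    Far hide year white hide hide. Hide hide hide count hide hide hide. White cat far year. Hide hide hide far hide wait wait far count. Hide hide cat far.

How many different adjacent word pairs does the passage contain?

30 tokens → 29 bigram windows in total.
Repeated bigrams (each contributes count−1 duplicates):
  hide hide: 9
  cat far: 2
  count hide: 2
  far hide: 2
11 duplicate windows → 29 − 11 = 18 distinct.

18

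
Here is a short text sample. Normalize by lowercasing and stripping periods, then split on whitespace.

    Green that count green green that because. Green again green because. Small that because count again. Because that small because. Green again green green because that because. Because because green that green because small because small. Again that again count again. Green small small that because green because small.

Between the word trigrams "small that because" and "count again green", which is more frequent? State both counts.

"small that because": 2 occurrences
"count again green": 1 occurrence

"small that because" (2 vs 1)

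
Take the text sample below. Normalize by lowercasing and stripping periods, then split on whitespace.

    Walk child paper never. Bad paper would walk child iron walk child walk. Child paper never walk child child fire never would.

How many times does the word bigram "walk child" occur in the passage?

Scanning the 21 overlapping bigram windows for "walk child":
  position 1–2: walk child
  position 8–9: walk child
  position 11–12: walk child
  position 13–14: walk child
  position 17–18: walk child

5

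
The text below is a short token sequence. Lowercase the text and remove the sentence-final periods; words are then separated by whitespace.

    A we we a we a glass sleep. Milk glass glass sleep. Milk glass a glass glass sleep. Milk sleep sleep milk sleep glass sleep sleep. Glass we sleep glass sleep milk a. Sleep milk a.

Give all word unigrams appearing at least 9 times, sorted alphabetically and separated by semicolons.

glass; sleep

Unigram counts meeting the condition (at least 9 times):
  glass: 9
  sleep: 11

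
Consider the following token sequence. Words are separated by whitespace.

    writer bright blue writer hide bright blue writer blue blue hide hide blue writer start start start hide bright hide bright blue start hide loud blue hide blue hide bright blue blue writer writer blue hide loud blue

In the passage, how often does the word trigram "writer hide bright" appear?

Scanning the 36 overlapping trigram windows for "writer hide bright":
  position 4–6: writer hide bright

1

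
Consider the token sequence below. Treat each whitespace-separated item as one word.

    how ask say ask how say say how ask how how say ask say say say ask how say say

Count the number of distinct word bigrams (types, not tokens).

20 tokens → 19 bigram windows in total.
Repeated bigrams (each contributes count−1 duplicates):
  say say: 4
  ask how: 3
  how say: 3
  say ask: 3
  ask say: 2
  how ask: 2
11 duplicate windows → 19 − 11 = 8 distinct.

8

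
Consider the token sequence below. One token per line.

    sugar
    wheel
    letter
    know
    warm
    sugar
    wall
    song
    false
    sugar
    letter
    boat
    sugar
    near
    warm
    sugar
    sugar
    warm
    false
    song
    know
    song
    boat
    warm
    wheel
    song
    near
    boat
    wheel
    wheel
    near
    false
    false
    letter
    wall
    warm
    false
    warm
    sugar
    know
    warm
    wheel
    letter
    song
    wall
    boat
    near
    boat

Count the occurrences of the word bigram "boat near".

1

Scanning the 47 overlapping bigram windows for "boat near":
  position 46–47: boat near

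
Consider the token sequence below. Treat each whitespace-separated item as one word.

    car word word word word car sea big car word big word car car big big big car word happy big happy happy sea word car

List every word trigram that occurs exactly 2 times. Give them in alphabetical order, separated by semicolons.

big car word; word word word

Trigram counts meeting the condition (exactly 2 times):
  big car word: 2
  word word word: 2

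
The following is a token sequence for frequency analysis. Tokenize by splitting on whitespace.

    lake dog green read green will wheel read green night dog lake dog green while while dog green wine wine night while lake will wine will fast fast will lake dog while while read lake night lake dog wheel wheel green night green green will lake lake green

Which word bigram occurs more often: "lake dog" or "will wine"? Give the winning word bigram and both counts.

"lake dog" (4 vs 1)

"lake dog": 4 occurrences
"will wine": 1 occurrence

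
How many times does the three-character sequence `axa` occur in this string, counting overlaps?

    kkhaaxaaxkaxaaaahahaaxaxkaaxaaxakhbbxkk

5

Sliding a length-3 window over the 39 characters (37 positions):
  position 5–7: axa
  position 11–13: axa
  position 21–23: axa
  position 27–29: axa
  position 30–32: axa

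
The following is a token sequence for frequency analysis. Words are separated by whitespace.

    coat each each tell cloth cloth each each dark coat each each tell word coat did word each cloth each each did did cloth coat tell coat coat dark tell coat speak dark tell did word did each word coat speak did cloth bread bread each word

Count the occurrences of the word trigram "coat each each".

2

Scanning the 45 overlapping trigram windows for "coat each each":
  position 1–3: coat each each
  position 10–12: coat each each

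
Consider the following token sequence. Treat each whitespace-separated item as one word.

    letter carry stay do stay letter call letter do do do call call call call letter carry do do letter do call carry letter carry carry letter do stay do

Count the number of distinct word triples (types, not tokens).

27

30 tokens → 28 trigram windows in total.
Repeated trigrams (each contributes count−1 duplicates):
  call call call: 2
1 duplicate windows → 28 − 1 = 27 distinct.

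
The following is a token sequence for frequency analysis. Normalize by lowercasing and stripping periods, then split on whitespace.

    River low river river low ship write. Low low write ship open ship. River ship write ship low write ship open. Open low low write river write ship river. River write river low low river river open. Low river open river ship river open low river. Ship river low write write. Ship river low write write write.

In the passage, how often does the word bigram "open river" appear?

1

Scanning the 56 overlapping bigram windows for "open river":
  position 40–41: open river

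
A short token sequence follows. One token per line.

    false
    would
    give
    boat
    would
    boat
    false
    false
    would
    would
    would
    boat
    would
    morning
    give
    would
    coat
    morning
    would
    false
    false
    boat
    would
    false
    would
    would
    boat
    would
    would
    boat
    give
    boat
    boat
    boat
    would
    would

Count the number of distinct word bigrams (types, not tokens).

18

36 tokens → 35 bigram windows in total.
Repeated bigrams (each contributes count−1 duplicates):
  boat would: 5
  would would: 5
  would boat: 4
  false would: 3
  boat boat: 2
  false false: 2
  give boat: 2
  would false: 2
17 duplicate windows → 35 − 17 = 18 distinct.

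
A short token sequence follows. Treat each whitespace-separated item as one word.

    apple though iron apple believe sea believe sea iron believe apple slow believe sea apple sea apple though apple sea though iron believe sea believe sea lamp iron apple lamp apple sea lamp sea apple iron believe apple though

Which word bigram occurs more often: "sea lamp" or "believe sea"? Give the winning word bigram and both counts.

"believe sea" (5 vs 2)

"sea lamp": 2 occurrences
"believe sea": 5 occurrences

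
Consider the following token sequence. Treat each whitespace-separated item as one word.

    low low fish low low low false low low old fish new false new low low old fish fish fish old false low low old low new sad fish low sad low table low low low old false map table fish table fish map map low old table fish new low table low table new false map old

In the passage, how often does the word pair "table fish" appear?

3

Scanning the 57 overlapping bigram windows for "table fish":
  position 40–41: table fish
  position 42–43: table fish
  position 48–49: table fish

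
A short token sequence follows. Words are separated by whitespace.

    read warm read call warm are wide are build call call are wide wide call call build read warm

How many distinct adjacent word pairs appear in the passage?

19 tokens → 18 bigram windows in total.
Repeated bigrams (each contributes count−1 duplicates):
  are wide: 2
  call call: 2
  read warm: 2
3 duplicate windows → 18 − 3 = 15 distinct.

15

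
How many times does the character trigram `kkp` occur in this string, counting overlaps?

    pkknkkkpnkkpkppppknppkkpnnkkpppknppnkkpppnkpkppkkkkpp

6

Sliding a length-3 window over the 53 characters (51 positions):
  position 6–8: kkp
  position 10–12: kkp
  position 22–24: kkp
  position 27–29: kkp
  position 37–39: kkp
  position 50–52: kkp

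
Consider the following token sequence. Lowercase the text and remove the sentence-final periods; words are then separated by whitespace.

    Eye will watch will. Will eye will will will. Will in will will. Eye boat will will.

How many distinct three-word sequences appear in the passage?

13

17 tokens → 15 trigram windows in total.
Repeated trigrams (each contributes count−1 duplicates):
  will will eye: 2
  will will will: 2
2 duplicate windows → 15 − 2 = 13 distinct.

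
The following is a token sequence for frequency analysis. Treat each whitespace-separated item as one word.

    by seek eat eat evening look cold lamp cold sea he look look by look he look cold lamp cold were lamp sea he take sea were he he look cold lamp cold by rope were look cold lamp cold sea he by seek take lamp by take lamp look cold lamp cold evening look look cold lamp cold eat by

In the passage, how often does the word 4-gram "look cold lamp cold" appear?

6

Scanning the 58 overlapping 4-gram windows for "look cold lamp cold":
  position 6–9: look cold lamp cold
  position 17–20: look cold lamp cold
  position 30–33: look cold lamp cold
  position 37–40: look cold lamp cold
  position 50–53: look cold lamp cold
  position 56–59: look cold lamp cold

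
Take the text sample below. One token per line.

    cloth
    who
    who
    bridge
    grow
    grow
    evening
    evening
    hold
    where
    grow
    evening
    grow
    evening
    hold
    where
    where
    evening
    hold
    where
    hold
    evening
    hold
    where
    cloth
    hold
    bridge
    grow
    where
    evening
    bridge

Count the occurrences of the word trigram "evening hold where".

Scanning the 29 overlapping trigram windows for "evening hold where":
  position 8–10: evening hold where
  position 14–16: evening hold where
  position 18–20: evening hold where
  position 22–24: evening hold where

4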